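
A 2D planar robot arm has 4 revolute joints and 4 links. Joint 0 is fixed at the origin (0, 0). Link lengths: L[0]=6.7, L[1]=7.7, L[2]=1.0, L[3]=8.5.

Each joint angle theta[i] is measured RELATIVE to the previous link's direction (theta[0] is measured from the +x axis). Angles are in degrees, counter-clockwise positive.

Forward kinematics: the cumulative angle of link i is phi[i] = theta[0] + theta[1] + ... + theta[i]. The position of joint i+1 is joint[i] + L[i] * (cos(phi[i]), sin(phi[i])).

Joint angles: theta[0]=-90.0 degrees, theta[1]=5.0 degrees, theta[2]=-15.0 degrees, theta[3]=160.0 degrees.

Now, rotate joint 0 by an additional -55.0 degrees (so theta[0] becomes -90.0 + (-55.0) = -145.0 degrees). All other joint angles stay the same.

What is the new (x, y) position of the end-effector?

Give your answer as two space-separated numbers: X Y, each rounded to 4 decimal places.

joint[0] = (0.0000, 0.0000)  (base)
link 0: phi[0] = -145 = -145 deg
  cos(-145 deg) = -0.8192, sin(-145 deg) = -0.5736
  joint[1] = (0.0000, 0.0000) + 6.7 * (-0.8192, -0.5736) = (0.0000 + -5.4883, 0.0000 + -3.8430) = (-5.4883, -3.8430)
link 1: phi[1] = -145 + 5 = -140 deg
  cos(-140 deg) = -0.7660, sin(-140 deg) = -0.6428
  joint[2] = (-5.4883, -3.8430) + 7.7 * (-0.7660, -0.6428) = (-5.4883 + -5.8985, -3.8430 + -4.9495) = (-11.3869, -8.7924)
link 2: phi[2] = -145 + 5 + -15 = -155 deg
  cos(-155 deg) = -0.9063, sin(-155 deg) = -0.4226
  joint[3] = (-11.3869, -8.7924) + 1 * (-0.9063, -0.4226) = (-11.3869 + -0.9063, -8.7924 + -0.4226) = (-12.2932, -9.2150)
link 3: phi[3] = -145 + 5 + -15 + 160 = 5 deg
  cos(5 deg) = 0.9962, sin(5 deg) = 0.0872
  joint[4] = (-12.2932, -9.2150) + 8.5 * (0.9962, 0.0872) = (-12.2932 + 8.4677, -9.2150 + 0.7408) = (-3.8255, -8.4742)
End effector: (-3.8255, -8.4742)

Answer: -3.8255 -8.4742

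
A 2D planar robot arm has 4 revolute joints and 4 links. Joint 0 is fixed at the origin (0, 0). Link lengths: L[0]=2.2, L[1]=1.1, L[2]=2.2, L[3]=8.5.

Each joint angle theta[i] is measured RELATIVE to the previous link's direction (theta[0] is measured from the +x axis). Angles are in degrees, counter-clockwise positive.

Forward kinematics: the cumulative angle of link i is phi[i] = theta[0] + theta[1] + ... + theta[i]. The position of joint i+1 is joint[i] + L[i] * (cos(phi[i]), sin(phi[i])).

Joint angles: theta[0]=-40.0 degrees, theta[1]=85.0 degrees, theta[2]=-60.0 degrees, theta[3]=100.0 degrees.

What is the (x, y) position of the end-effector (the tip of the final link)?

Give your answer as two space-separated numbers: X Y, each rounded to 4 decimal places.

Answer: 5.3290 7.2619

Derivation:
joint[0] = (0.0000, 0.0000)  (base)
link 0: phi[0] = -40 = -40 deg
  cos(-40 deg) = 0.7660, sin(-40 deg) = -0.6428
  joint[1] = (0.0000, 0.0000) + 2.2 * (0.7660, -0.6428) = (0.0000 + 1.6853, 0.0000 + -1.4141) = (1.6853, -1.4141)
link 1: phi[1] = -40 + 85 = 45 deg
  cos(45 deg) = 0.7071, sin(45 deg) = 0.7071
  joint[2] = (1.6853, -1.4141) + 1.1 * (0.7071, 0.7071) = (1.6853 + 0.7778, -1.4141 + 0.7778) = (2.4631, -0.6363)
link 2: phi[2] = -40 + 85 + -60 = -15 deg
  cos(-15 deg) = 0.9659, sin(-15 deg) = -0.2588
  joint[3] = (2.4631, -0.6363) + 2.2 * (0.9659, -0.2588) = (2.4631 + 2.1250, -0.6363 + -0.5694) = (4.5882, -1.2057)
link 3: phi[3] = -40 + 85 + -60 + 100 = 85 deg
  cos(85 deg) = 0.0872, sin(85 deg) = 0.9962
  joint[4] = (4.5882, -1.2057) + 8.5 * (0.0872, 0.9962) = (4.5882 + 0.7408, -1.2057 + 8.4677) = (5.3290, 7.2619)
End effector: (5.3290, 7.2619)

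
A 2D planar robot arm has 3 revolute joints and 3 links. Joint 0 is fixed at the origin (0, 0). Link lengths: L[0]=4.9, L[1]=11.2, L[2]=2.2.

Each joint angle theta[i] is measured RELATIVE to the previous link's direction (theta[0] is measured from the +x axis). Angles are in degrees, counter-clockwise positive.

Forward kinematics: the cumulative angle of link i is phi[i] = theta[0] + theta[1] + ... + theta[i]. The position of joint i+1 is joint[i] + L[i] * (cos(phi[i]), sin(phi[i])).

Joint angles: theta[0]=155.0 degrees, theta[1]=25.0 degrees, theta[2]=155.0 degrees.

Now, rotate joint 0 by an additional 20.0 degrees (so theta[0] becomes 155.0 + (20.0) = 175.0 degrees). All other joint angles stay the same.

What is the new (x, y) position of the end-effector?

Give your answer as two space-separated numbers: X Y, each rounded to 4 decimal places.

joint[0] = (0.0000, 0.0000)  (base)
link 0: phi[0] = 175 = 175 deg
  cos(175 deg) = -0.9962, sin(175 deg) = 0.0872
  joint[1] = (0.0000, 0.0000) + 4.9 * (-0.9962, 0.0872) = (0.0000 + -4.8814, 0.0000 + 0.4271) = (-4.8814, 0.4271)
link 1: phi[1] = 175 + 25 = 200 deg
  cos(200 deg) = -0.9397, sin(200 deg) = -0.3420
  joint[2] = (-4.8814, 0.4271) + 11.2 * (-0.9397, -0.3420) = (-4.8814 + -10.5246, 0.4271 + -3.8306) = (-15.4059, -3.4036)
link 2: phi[2] = 175 + 25 + 155 = 355 deg
  cos(355 deg) = 0.9962, sin(355 deg) = -0.0872
  joint[3] = (-15.4059, -3.4036) + 2.2 * (0.9962, -0.0872) = (-15.4059 + 2.1916, -3.4036 + -0.1917) = (-13.2143, -3.5953)
End effector: (-13.2143, -3.5953)

Answer: -13.2143 -3.5953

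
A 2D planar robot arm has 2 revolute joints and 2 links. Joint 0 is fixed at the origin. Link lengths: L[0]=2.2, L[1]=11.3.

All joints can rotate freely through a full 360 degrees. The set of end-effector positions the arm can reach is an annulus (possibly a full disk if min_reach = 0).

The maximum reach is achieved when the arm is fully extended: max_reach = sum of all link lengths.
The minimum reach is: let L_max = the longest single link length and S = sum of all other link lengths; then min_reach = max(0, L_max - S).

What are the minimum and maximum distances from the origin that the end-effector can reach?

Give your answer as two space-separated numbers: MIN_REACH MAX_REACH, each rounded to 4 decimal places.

Answer: 9.1000 13.5000

Derivation:
Link lengths: [2.2, 11.3]
max_reach = 2.2 + 11.3 = 13.5
L_max = max([2.2, 11.3]) = 11.3
S (sum of others) = 13.5 - 11.3 = 2.2
min_reach = max(0, 11.3 - 2.2) = max(0, 9.1) = 9.1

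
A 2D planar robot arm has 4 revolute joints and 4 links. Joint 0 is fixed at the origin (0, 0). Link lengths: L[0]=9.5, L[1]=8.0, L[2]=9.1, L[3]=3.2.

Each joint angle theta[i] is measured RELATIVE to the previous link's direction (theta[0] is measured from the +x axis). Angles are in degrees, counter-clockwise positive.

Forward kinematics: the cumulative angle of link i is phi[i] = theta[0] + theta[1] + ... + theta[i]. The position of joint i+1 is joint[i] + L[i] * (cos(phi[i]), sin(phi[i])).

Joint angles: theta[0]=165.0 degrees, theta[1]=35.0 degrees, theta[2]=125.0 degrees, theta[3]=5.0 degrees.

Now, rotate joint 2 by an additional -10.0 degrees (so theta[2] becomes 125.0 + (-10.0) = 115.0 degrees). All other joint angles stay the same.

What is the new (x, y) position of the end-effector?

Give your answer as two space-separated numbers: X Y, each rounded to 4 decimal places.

Answer: -7.8078 -8.7690

Derivation:
joint[0] = (0.0000, 0.0000)  (base)
link 0: phi[0] = 165 = 165 deg
  cos(165 deg) = -0.9659, sin(165 deg) = 0.2588
  joint[1] = (0.0000, 0.0000) + 9.5 * (-0.9659, 0.2588) = (0.0000 + -9.1763, 0.0000 + 2.4588) = (-9.1763, 2.4588)
link 1: phi[1] = 165 + 35 = 200 deg
  cos(200 deg) = -0.9397, sin(200 deg) = -0.3420
  joint[2] = (-9.1763, 2.4588) + 8 * (-0.9397, -0.3420) = (-9.1763 + -7.5175, 2.4588 + -2.7362) = (-16.6938, -0.2774)
link 2: phi[2] = 165 + 35 + 115 = 315 deg
  cos(315 deg) = 0.7071, sin(315 deg) = -0.7071
  joint[3] = (-16.6938, -0.2774) + 9.1 * (0.7071, -0.7071) = (-16.6938 + 6.4347, -0.2774 + -6.4347) = (-10.2592, -6.7121)
link 3: phi[3] = 165 + 35 + 115 + 5 = 320 deg
  cos(320 deg) = 0.7660, sin(320 deg) = -0.6428
  joint[4] = (-10.2592, -6.7121) + 3.2 * (0.7660, -0.6428) = (-10.2592 + 2.4513, -6.7121 + -2.0569) = (-7.8078, -8.7690)
End effector: (-7.8078, -8.7690)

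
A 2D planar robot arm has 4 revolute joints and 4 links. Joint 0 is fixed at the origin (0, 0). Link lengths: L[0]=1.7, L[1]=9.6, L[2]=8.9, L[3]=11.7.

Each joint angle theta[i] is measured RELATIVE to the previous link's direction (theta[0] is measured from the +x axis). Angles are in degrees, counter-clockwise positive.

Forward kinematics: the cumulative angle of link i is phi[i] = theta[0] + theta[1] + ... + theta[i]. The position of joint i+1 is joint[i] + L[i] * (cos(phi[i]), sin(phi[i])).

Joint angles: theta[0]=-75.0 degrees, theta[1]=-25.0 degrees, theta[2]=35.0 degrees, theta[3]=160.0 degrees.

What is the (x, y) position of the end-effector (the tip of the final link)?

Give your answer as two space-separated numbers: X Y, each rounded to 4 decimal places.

Answer: 1.5146 -7.5069

Derivation:
joint[0] = (0.0000, 0.0000)  (base)
link 0: phi[0] = -75 = -75 deg
  cos(-75 deg) = 0.2588, sin(-75 deg) = -0.9659
  joint[1] = (0.0000, 0.0000) + 1.7 * (0.2588, -0.9659) = (0.0000 + 0.4400, 0.0000 + -1.6421) = (0.4400, -1.6421)
link 1: phi[1] = -75 + -25 = -100 deg
  cos(-100 deg) = -0.1736, sin(-100 deg) = -0.9848
  joint[2] = (0.4400, -1.6421) + 9.6 * (-0.1736, -0.9848) = (0.4400 + -1.6670, -1.6421 + -9.4542) = (-1.2270, -11.0962)
link 2: phi[2] = -75 + -25 + 35 = -65 deg
  cos(-65 deg) = 0.4226, sin(-65 deg) = -0.9063
  joint[3] = (-1.2270, -11.0962) + 8.9 * (0.4226, -0.9063) = (-1.2270 + 3.7613, -11.0962 + -8.0661) = (2.5343, -19.1624)
link 3: phi[3] = -75 + -25 + 35 + 160 = 95 deg
  cos(95 deg) = -0.0872, sin(95 deg) = 0.9962
  joint[4] = (2.5343, -19.1624) + 11.7 * (-0.0872, 0.9962) = (2.5343 + -1.0197, -19.1624 + 11.6555) = (1.5146, -7.5069)
End effector: (1.5146, -7.5069)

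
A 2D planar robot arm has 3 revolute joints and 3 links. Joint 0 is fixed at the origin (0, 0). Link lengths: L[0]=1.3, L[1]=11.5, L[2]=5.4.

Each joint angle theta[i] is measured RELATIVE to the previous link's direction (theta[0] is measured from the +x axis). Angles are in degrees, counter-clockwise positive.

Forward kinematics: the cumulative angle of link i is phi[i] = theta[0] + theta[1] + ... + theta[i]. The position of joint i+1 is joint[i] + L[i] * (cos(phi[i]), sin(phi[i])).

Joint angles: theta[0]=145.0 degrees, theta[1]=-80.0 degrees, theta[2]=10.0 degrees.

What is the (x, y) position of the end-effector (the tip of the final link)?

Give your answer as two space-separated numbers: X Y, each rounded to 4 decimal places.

Answer: 5.1928 16.3842

Derivation:
joint[0] = (0.0000, 0.0000)  (base)
link 0: phi[0] = 145 = 145 deg
  cos(145 deg) = -0.8192, sin(145 deg) = 0.5736
  joint[1] = (0.0000, 0.0000) + 1.3 * (-0.8192, 0.5736) = (0.0000 + -1.0649, 0.0000 + 0.7456) = (-1.0649, 0.7456)
link 1: phi[1] = 145 + -80 = 65 deg
  cos(65 deg) = 0.4226, sin(65 deg) = 0.9063
  joint[2] = (-1.0649, 0.7456) + 11.5 * (0.4226, 0.9063) = (-1.0649 + 4.8601, 0.7456 + 10.4225) = (3.7952, 11.1682)
link 2: phi[2] = 145 + -80 + 10 = 75 deg
  cos(75 deg) = 0.2588, sin(75 deg) = 0.9659
  joint[3] = (3.7952, 11.1682) + 5.4 * (0.2588, 0.9659) = (3.7952 + 1.3976, 11.1682 + 5.2160) = (5.1928, 16.3842)
End effector: (5.1928, 16.3842)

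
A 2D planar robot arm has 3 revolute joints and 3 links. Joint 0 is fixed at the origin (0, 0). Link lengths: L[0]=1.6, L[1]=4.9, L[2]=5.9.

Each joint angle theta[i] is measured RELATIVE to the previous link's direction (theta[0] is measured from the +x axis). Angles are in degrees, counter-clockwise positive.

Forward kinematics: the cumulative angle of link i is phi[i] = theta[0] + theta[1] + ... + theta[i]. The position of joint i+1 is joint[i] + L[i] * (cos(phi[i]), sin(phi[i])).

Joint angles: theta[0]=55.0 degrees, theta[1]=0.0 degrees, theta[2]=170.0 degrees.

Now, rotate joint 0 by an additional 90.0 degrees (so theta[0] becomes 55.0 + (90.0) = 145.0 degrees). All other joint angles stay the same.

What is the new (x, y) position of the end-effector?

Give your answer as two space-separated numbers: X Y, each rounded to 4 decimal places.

joint[0] = (0.0000, 0.0000)  (base)
link 0: phi[0] = 145 = 145 deg
  cos(145 deg) = -0.8192, sin(145 deg) = 0.5736
  joint[1] = (0.0000, 0.0000) + 1.6 * (-0.8192, 0.5736) = (0.0000 + -1.3106, 0.0000 + 0.9177) = (-1.3106, 0.9177)
link 1: phi[1] = 145 + 0 = 145 deg
  cos(145 deg) = -0.8192, sin(145 deg) = 0.5736
  joint[2] = (-1.3106, 0.9177) + 4.9 * (-0.8192, 0.5736) = (-1.3106 + -4.0138, 0.9177 + 2.8105) = (-5.3245, 3.7282)
link 2: phi[2] = 145 + 0 + 170 = 315 deg
  cos(315 deg) = 0.7071, sin(315 deg) = -0.7071
  joint[3] = (-5.3245, 3.7282) + 5.9 * (0.7071, -0.7071) = (-5.3245 + 4.1719, 3.7282 + -4.1719) = (-1.1526, -0.4437)
End effector: (-1.1526, -0.4437)

Answer: -1.1526 -0.4437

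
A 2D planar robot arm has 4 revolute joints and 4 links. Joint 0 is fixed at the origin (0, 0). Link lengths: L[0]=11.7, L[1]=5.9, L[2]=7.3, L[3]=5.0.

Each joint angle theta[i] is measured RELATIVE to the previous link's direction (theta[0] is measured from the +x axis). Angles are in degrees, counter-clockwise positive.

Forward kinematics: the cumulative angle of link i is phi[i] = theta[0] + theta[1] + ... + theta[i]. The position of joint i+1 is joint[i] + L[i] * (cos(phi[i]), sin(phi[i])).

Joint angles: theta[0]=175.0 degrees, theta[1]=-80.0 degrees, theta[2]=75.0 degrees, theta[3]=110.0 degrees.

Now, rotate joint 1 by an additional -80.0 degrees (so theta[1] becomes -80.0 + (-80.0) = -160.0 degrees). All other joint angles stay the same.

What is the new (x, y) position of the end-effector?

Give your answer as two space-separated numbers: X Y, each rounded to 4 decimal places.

joint[0] = (0.0000, 0.0000)  (base)
link 0: phi[0] = 175 = 175 deg
  cos(175 deg) = -0.9962, sin(175 deg) = 0.0872
  joint[1] = (0.0000, 0.0000) + 11.7 * (-0.9962, 0.0872) = (0.0000 + -11.6555, 0.0000 + 1.0197) = (-11.6555, 1.0197)
link 1: phi[1] = 175 + -160 = 15 deg
  cos(15 deg) = 0.9659, sin(15 deg) = 0.2588
  joint[2] = (-11.6555, 1.0197) + 5.9 * (0.9659, 0.2588) = (-11.6555 + 5.6990, 1.0197 + 1.5270) = (-5.9565, 2.5468)
link 2: phi[2] = 175 + -160 + 75 = 90 deg
  cos(90 deg) = 0.0000, sin(90 deg) = 1.0000
  joint[3] = (-5.9565, 2.5468) + 7.3 * (0.0000, 1.0000) = (-5.9565 + 0.0000, 2.5468 + 7.3000) = (-5.9565, 9.8468)
link 3: phi[3] = 175 + -160 + 75 + 110 = 200 deg
  cos(200 deg) = -0.9397, sin(200 deg) = -0.3420
  joint[4] = (-5.9565, 9.8468) + 5 * (-0.9397, -0.3420) = (-5.9565 + -4.6985, 9.8468 + -1.7101) = (-10.6550, 8.1367)
End effector: (-10.6550, 8.1367)

Answer: -10.6550 8.1367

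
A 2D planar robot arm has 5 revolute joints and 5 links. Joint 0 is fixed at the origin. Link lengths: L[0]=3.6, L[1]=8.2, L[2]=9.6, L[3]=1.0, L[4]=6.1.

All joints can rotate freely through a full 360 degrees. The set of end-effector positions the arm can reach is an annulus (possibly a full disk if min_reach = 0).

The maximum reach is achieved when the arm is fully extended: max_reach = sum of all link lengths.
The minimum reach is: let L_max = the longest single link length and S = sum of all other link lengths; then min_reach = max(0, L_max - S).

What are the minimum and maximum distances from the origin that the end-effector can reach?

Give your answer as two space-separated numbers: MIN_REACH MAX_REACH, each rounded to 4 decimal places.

Answer: 0.0000 28.5000

Derivation:
Link lengths: [3.6, 8.2, 9.6, 1.0, 6.1]
max_reach = 3.6 + 8.2 + 9.6 + 1 + 6.1 = 28.5
L_max = max([3.6, 8.2, 9.6, 1.0, 6.1]) = 9.6
S (sum of others) = 28.5 - 9.6 = 18.9
min_reach = max(0, 9.6 - 18.9) = max(0, -9.3) = 0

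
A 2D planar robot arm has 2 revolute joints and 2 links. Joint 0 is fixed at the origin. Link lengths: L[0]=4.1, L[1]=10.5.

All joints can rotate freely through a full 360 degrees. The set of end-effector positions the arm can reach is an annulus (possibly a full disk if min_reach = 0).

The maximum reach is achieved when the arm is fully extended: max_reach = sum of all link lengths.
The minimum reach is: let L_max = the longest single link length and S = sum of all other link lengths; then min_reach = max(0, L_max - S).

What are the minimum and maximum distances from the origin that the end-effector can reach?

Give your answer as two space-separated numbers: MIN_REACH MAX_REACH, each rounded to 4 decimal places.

Answer: 6.4000 14.6000

Derivation:
Link lengths: [4.1, 10.5]
max_reach = 4.1 + 10.5 = 14.6
L_max = max([4.1, 10.5]) = 10.5
S (sum of others) = 14.6 - 10.5 = 4.1
min_reach = max(0, 10.5 - 4.1) = max(0, 6.4) = 6.4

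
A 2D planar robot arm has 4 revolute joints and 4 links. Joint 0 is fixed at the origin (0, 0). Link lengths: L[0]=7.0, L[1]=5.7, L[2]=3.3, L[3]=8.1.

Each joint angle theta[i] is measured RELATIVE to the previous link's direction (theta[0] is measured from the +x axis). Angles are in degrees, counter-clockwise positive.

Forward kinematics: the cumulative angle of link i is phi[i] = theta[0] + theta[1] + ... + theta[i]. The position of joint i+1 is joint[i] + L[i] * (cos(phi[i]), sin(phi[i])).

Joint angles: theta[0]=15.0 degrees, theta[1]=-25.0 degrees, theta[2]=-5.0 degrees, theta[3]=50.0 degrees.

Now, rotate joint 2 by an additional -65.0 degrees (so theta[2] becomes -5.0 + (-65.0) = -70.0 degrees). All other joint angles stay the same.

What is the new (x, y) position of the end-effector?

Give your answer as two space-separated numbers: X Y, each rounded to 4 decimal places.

joint[0] = (0.0000, 0.0000)  (base)
link 0: phi[0] = 15 = 15 deg
  cos(15 deg) = 0.9659, sin(15 deg) = 0.2588
  joint[1] = (0.0000, 0.0000) + 7 * (0.9659, 0.2588) = (0.0000 + 6.7615, 0.0000 + 1.8117) = (6.7615, 1.8117)
link 1: phi[1] = 15 + -25 = -10 deg
  cos(-10 deg) = 0.9848, sin(-10 deg) = -0.1736
  joint[2] = (6.7615, 1.8117) + 5.7 * (0.9848, -0.1736) = (6.7615 + 5.6134, 1.8117 + -0.9898) = (12.3749, 0.8219)
link 2: phi[2] = 15 + -25 + -70 = -80 deg
  cos(-80 deg) = 0.1736, sin(-80 deg) = -0.9848
  joint[3] = (12.3749, 0.8219) + 3.3 * (0.1736, -0.9848) = (12.3749 + 0.5730, 0.8219 + -3.2499) = (12.9479, -2.4279)
link 3: phi[3] = 15 + -25 + -70 + 50 = -30 deg
  cos(-30 deg) = 0.8660, sin(-30 deg) = -0.5000
  joint[4] = (12.9479, -2.4279) + 8.1 * (0.8660, -0.5000) = (12.9479 + 7.0148, -2.4279 + -4.0500) = (19.9627, -6.4779)
End effector: (19.9627, -6.4779)

Answer: 19.9627 -6.4779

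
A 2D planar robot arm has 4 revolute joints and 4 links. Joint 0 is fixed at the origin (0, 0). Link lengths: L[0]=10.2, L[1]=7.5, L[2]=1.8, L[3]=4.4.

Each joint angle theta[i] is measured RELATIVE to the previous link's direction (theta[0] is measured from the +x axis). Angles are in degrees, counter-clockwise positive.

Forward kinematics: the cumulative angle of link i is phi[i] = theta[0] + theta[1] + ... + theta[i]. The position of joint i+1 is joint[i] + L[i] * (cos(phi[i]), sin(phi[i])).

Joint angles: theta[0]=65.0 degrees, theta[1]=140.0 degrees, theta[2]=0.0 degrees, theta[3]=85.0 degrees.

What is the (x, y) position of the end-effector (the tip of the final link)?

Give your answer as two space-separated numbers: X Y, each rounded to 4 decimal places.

joint[0] = (0.0000, 0.0000)  (base)
link 0: phi[0] = 65 = 65 deg
  cos(65 deg) = 0.4226, sin(65 deg) = 0.9063
  joint[1] = (0.0000, 0.0000) + 10.2 * (0.4226, 0.9063) = (0.0000 + 4.3107, 0.0000 + 9.2443) = (4.3107, 9.2443)
link 1: phi[1] = 65 + 140 = 205 deg
  cos(205 deg) = -0.9063, sin(205 deg) = -0.4226
  joint[2] = (4.3107, 9.2443) + 7.5 * (-0.9063, -0.4226) = (4.3107 + -6.7973, 9.2443 + -3.1696) = (-2.4866, 6.0747)
link 2: phi[2] = 65 + 140 + 0 = 205 deg
  cos(205 deg) = -0.9063, sin(205 deg) = -0.4226
  joint[3] = (-2.4866, 6.0747) + 1.8 * (-0.9063, -0.4226) = (-2.4866 + -1.6314, 6.0747 + -0.7607) = (-4.1180, 5.3140)
link 3: phi[3] = 65 + 140 + 0 + 85 = 290 deg
  cos(290 deg) = 0.3420, sin(290 deg) = -0.9397
  joint[4] = (-4.1180, 5.3140) + 4.4 * (0.3420, -0.9397) = (-4.1180 + 1.5049, 5.3140 + -4.1346) = (-2.6131, 1.1793)
End effector: (-2.6131, 1.1793)

Answer: -2.6131 1.1793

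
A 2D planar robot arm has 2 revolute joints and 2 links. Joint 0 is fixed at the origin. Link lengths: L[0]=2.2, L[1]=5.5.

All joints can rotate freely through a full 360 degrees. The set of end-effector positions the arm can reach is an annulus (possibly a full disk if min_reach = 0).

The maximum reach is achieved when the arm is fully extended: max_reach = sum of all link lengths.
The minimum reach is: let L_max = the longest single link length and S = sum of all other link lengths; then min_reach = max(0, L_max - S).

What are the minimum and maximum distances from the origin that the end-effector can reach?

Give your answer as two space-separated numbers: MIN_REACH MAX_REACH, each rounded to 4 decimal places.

Link lengths: [2.2, 5.5]
max_reach = 2.2 + 5.5 = 7.7
L_max = max([2.2, 5.5]) = 5.5
S (sum of others) = 7.7 - 5.5 = 2.2
min_reach = max(0, 5.5 - 2.2) = max(0, 3.3) = 3.3

Answer: 3.3000 7.7000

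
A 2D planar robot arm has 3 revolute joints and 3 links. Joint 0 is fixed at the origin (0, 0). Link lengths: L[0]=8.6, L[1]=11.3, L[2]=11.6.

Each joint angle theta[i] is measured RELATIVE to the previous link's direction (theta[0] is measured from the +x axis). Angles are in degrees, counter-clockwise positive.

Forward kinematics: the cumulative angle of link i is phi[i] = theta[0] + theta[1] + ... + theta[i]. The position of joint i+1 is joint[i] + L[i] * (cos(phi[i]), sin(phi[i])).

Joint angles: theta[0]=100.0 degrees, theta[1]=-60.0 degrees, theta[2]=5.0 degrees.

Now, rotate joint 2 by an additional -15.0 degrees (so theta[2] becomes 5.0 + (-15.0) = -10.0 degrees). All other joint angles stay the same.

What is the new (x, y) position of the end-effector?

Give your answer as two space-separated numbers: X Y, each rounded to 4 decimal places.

Answer: 17.2088 21.5328

Derivation:
joint[0] = (0.0000, 0.0000)  (base)
link 0: phi[0] = 100 = 100 deg
  cos(100 deg) = -0.1736, sin(100 deg) = 0.9848
  joint[1] = (0.0000, 0.0000) + 8.6 * (-0.1736, 0.9848) = (0.0000 + -1.4934, 0.0000 + 8.4693) = (-1.4934, 8.4693)
link 1: phi[1] = 100 + -60 = 40 deg
  cos(40 deg) = 0.7660, sin(40 deg) = 0.6428
  joint[2] = (-1.4934, 8.4693) + 11.3 * (0.7660, 0.6428) = (-1.4934 + 8.6563, 8.4693 + 7.2635) = (7.1629, 15.7328)
link 2: phi[2] = 100 + -60 + -10 = 30 deg
  cos(30 deg) = 0.8660, sin(30 deg) = 0.5000
  joint[3] = (7.1629, 15.7328) + 11.6 * (0.8660, 0.5000) = (7.1629 + 10.0459, 15.7328 + 5.8000) = (17.2088, 21.5328)
End effector: (17.2088, 21.5328)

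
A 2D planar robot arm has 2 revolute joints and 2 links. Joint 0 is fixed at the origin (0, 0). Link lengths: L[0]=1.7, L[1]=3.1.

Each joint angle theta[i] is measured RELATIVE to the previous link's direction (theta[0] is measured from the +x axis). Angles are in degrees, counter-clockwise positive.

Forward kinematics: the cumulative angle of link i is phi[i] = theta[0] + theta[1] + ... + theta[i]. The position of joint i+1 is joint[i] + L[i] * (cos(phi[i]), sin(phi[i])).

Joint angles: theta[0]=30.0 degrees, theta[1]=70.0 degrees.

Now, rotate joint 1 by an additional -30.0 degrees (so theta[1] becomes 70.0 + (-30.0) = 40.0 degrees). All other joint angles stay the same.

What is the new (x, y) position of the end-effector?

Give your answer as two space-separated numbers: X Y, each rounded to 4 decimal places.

joint[0] = (0.0000, 0.0000)  (base)
link 0: phi[0] = 30 = 30 deg
  cos(30 deg) = 0.8660, sin(30 deg) = 0.5000
  joint[1] = (0.0000, 0.0000) + 1.7 * (0.8660, 0.5000) = (0.0000 + 1.4722, 0.0000 + 0.8500) = (1.4722, 0.8500)
link 1: phi[1] = 30 + 40 = 70 deg
  cos(70 deg) = 0.3420, sin(70 deg) = 0.9397
  joint[2] = (1.4722, 0.8500) + 3.1 * (0.3420, 0.9397) = (1.4722 + 1.0603, 0.8500 + 2.9130) = (2.5325, 3.7630)
End effector: (2.5325, 3.7630)

Answer: 2.5325 3.7630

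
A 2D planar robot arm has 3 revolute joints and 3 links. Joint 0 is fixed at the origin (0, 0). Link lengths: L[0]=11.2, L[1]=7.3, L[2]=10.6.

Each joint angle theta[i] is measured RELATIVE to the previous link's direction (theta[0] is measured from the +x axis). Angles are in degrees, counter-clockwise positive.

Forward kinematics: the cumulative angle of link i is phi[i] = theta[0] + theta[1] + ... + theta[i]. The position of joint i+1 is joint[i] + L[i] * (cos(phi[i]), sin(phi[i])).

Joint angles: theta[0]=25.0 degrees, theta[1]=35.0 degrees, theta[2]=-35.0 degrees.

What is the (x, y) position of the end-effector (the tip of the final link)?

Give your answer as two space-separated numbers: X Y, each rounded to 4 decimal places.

joint[0] = (0.0000, 0.0000)  (base)
link 0: phi[0] = 25 = 25 deg
  cos(25 deg) = 0.9063, sin(25 deg) = 0.4226
  joint[1] = (0.0000, 0.0000) + 11.2 * (0.9063, 0.4226) = (0.0000 + 10.1506, 0.0000 + 4.7333) = (10.1506, 4.7333)
link 1: phi[1] = 25 + 35 = 60 deg
  cos(60 deg) = 0.5000, sin(60 deg) = 0.8660
  joint[2] = (10.1506, 4.7333) + 7.3 * (0.5000, 0.8660) = (10.1506 + 3.6500, 4.7333 + 6.3220) = (13.8006, 11.0553)
link 2: phi[2] = 25 + 35 + -35 = 25 deg
  cos(25 deg) = 0.9063, sin(25 deg) = 0.4226
  joint[3] = (13.8006, 11.0553) + 10.6 * (0.9063, 0.4226) = (13.8006 + 9.6069, 11.0553 + 4.4798) = (23.4075, 15.5351)
End effector: (23.4075, 15.5351)

Answer: 23.4075 15.5351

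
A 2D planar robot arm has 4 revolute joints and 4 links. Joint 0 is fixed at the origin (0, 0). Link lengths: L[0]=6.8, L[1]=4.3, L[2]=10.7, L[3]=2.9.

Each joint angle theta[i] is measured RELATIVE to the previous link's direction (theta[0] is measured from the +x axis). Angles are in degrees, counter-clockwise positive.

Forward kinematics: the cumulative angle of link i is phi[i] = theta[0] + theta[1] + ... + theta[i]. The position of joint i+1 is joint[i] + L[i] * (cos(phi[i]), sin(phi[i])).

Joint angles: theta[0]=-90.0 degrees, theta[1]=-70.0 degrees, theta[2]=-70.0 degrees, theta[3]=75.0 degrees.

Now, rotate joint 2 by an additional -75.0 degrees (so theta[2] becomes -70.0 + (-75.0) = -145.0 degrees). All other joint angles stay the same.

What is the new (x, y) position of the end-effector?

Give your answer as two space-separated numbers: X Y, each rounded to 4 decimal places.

Answer: 0.2325 2.7158

Derivation:
joint[0] = (0.0000, 0.0000)  (base)
link 0: phi[0] = -90 = -90 deg
  cos(-90 deg) = 0.0000, sin(-90 deg) = -1.0000
  joint[1] = (0.0000, 0.0000) + 6.8 * (0.0000, -1.0000) = (0.0000 + 0.0000, 0.0000 + -6.8000) = (0.0000, -6.8000)
link 1: phi[1] = -90 + -70 = -160 deg
  cos(-160 deg) = -0.9397, sin(-160 deg) = -0.3420
  joint[2] = (0.0000, -6.8000) + 4.3 * (-0.9397, -0.3420) = (0.0000 + -4.0407, -6.8000 + -1.4707) = (-4.0407, -8.2707)
link 2: phi[2] = -90 + -70 + -145 = -305 deg
  cos(-305 deg) = 0.5736, sin(-305 deg) = 0.8192
  joint[3] = (-4.0407, -8.2707) + 10.7 * (0.5736, 0.8192) = (-4.0407 + 6.1373, -8.2707 + 8.7649) = (2.0966, 0.4942)
link 3: phi[3] = -90 + -70 + -145 + 75 = -230 deg
  cos(-230 deg) = -0.6428, sin(-230 deg) = 0.7660
  joint[4] = (2.0966, 0.4942) + 2.9 * (-0.6428, 0.7660) = (2.0966 + -1.8641, 0.4942 + 2.2215) = (0.2325, 2.7158)
End effector: (0.2325, 2.7158)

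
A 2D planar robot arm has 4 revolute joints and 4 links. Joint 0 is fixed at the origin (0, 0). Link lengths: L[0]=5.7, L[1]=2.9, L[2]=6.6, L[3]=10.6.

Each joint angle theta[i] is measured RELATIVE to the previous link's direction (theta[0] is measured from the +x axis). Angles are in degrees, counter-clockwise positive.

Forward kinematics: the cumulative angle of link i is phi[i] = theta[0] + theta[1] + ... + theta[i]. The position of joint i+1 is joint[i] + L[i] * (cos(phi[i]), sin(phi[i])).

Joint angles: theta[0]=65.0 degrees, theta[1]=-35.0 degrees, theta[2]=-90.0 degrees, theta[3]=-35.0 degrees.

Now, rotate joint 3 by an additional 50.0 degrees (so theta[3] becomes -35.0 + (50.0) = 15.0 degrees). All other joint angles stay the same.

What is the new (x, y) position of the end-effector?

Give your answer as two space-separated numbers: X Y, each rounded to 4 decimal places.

joint[0] = (0.0000, 0.0000)  (base)
link 0: phi[0] = 65 = 65 deg
  cos(65 deg) = 0.4226, sin(65 deg) = 0.9063
  joint[1] = (0.0000, 0.0000) + 5.7 * (0.4226, 0.9063) = (0.0000 + 2.4089, 0.0000 + 5.1660) = (2.4089, 5.1660)
link 1: phi[1] = 65 + -35 = 30 deg
  cos(30 deg) = 0.8660, sin(30 deg) = 0.5000
  joint[2] = (2.4089, 5.1660) + 2.9 * (0.8660, 0.5000) = (2.4089 + 2.5115, 5.1660 + 1.4500) = (4.9204, 6.6160)
link 2: phi[2] = 65 + -35 + -90 = -60 deg
  cos(-60 deg) = 0.5000, sin(-60 deg) = -0.8660
  joint[3] = (4.9204, 6.6160) + 6.6 * (0.5000, -0.8660) = (4.9204 + 3.3000, 6.6160 + -5.7158) = (8.2204, 0.9002)
link 3: phi[3] = 65 + -35 + -90 + 15 = -45 deg
  cos(-45 deg) = 0.7071, sin(-45 deg) = -0.7071
  joint[4] = (8.2204, 0.9002) + 10.6 * (0.7071, -0.7071) = (8.2204 + 7.4953, 0.9002 + -7.4953) = (15.7157, -6.5951)
End effector: (15.7157, -6.5951)

Answer: 15.7157 -6.5951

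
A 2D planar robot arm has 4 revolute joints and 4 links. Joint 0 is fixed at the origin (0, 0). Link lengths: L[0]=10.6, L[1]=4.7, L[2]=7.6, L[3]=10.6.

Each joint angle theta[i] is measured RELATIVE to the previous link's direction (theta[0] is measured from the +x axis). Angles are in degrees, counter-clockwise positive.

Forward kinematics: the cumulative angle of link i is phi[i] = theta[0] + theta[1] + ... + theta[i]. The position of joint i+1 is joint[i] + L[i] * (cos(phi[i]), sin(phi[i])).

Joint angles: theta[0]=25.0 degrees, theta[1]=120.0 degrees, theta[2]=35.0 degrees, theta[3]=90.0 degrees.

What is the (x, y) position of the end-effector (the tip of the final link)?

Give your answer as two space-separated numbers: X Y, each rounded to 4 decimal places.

joint[0] = (0.0000, 0.0000)  (base)
link 0: phi[0] = 25 = 25 deg
  cos(25 deg) = 0.9063, sin(25 deg) = 0.4226
  joint[1] = (0.0000, 0.0000) + 10.6 * (0.9063, 0.4226) = (0.0000 + 9.6069, 0.0000 + 4.4798) = (9.6069, 4.4798)
link 1: phi[1] = 25 + 120 = 145 deg
  cos(145 deg) = -0.8192, sin(145 deg) = 0.5736
  joint[2] = (9.6069, 4.4798) + 4.7 * (-0.8192, 0.5736) = (9.6069 + -3.8500, 4.4798 + 2.6958) = (5.7568, 7.1756)
link 2: phi[2] = 25 + 120 + 35 = 180 deg
  cos(180 deg) = -1.0000, sin(180 deg) = 0.0000
  joint[3] = (5.7568, 7.1756) + 7.6 * (-1.0000, 0.0000) = (5.7568 + -7.6000, 7.1756 + 0.0000) = (-1.8432, 7.1756)
link 3: phi[3] = 25 + 120 + 35 + 90 = 270 deg
  cos(270 deg) = -0.0000, sin(270 deg) = -1.0000
  joint[4] = (-1.8432, 7.1756) + 10.6 * (-0.0000, -1.0000) = (-1.8432 + -0.0000, 7.1756 + -10.6000) = (-1.8432, -3.4244)
End effector: (-1.8432, -3.4244)

Answer: -1.8432 -3.4244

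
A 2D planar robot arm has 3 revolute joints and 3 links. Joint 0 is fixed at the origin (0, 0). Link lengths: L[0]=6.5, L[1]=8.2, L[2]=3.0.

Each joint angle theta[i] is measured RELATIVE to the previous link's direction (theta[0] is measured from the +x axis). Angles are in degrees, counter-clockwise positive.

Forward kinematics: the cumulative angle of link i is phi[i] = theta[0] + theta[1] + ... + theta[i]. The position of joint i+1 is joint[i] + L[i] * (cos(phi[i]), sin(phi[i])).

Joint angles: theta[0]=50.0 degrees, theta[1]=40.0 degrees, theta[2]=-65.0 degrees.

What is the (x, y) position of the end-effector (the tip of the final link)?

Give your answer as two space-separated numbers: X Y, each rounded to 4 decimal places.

joint[0] = (0.0000, 0.0000)  (base)
link 0: phi[0] = 50 = 50 deg
  cos(50 deg) = 0.6428, sin(50 deg) = 0.7660
  joint[1] = (0.0000, 0.0000) + 6.5 * (0.6428, 0.7660) = (0.0000 + 4.1781, 0.0000 + 4.9793) = (4.1781, 4.9793)
link 1: phi[1] = 50 + 40 = 90 deg
  cos(90 deg) = 0.0000, sin(90 deg) = 1.0000
  joint[2] = (4.1781, 4.9793) + 8.2 * (0.0000, 1.0000) = (4.1781 + 0.0000, 4.9793 + 8.2000) = (4.1781, 13.1793)
link 2: phi[2] = 50 + 40 + -65 = 25 deg
  cos(25 deg) = 0.9063, sin(25 deg) = 0.4226
  joint[3] = (4.1781, 13.1793) + 3 * (0.9063, 0.4226) = (4.1781 + 2.7189, 13.1793 + 1.2679) = (6.8970, 14.4471)
End effector: (6.8970, 14.4471)

Answer: 6.8970 14.4471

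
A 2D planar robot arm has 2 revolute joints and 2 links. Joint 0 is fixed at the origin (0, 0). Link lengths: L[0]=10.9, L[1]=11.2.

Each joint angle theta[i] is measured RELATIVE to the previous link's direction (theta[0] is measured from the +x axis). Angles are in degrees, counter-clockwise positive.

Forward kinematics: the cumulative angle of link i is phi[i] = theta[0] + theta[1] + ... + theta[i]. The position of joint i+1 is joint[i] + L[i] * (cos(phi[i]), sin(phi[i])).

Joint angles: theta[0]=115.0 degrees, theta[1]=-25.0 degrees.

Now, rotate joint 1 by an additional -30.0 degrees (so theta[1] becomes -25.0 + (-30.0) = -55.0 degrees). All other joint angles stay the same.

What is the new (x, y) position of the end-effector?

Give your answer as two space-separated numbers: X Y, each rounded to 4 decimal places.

joint[0] = (0.0000, 0.0000)  (base)
link 0: phi[0] = 115 = 115 deg
  cos(115 deg) = -0.4226, sin(115 deg) = 0.9063
  joint[1] = (0.0000, 0.0000) + 10.9 * (-0.4226, 0.9063) = (0.0000 + -4.6065, 0.0000 + 9.8788) = (-4.6065, 9.8788)
link 1: phi[1] = 115 + -55 = 60 deg
  cos(60 deg) = 0.5000, sin(60 deg) = 0.8660
  joint[2] = (-4.6065, 9.8788) + 11.2 * (0.5000, 0.8660) = (-4.6065 + 5.6000, 9.8788 + 9.6995) = (0.9935, 19.5782)
End effector: (0.9935, 19.5782)

Answer: 0.9935 19.5782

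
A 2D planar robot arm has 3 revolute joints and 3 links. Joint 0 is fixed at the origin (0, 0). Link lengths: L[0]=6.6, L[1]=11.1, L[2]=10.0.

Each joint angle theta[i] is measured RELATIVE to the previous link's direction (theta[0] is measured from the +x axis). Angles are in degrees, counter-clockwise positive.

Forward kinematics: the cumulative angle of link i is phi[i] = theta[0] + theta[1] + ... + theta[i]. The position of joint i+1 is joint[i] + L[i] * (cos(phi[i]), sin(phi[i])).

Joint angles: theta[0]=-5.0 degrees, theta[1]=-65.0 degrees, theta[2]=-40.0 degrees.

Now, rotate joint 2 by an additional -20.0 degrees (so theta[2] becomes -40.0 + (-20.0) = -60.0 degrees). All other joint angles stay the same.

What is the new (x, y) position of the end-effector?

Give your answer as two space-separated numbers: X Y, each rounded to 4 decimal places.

Answer: 3.9434 -18.6663

Derivation:
joint[0] = (0.0000, 0.0000)  (base)
link 0: phi[0] = -5 = -5 deg
  cos(-5 deg) = 0.9962, sin(-5 deg) = -0.0872
  joint[1] = (0.0000, 0.0000) + 6.6 * (0.9962, -0.0872) = (0.0000 + 6.5749, 0.0000 + -0.5752) = (6.5749, -0.5752)
link 1: phi[1] = -5 + -65 = -70 deg
  cos(-70 deg) = 0.3420, sin(-70 deg) = -0.9397
  joint[2] = (6.5749, -0.5752) + 11.1 * (0.3420, -0.9397) = (6.5749 + 3.7964, -0.5752 + -10.4306) = (10.3713, -11.0058)
link 2: phi[2] = -5 + -65 + -60 = -130 deg
  cos(-130 deg) = -0.6428, sin(-130 deg) = -0.7660
  joint[3] = (10.3713, -11.0058) + 10 * (-0.6428, -0.7660) = (10.3713 + -6.4279, -11.0058 + -7.6604) = (3.9434, -18.6663)
End effector: (3.9434, -18.6663)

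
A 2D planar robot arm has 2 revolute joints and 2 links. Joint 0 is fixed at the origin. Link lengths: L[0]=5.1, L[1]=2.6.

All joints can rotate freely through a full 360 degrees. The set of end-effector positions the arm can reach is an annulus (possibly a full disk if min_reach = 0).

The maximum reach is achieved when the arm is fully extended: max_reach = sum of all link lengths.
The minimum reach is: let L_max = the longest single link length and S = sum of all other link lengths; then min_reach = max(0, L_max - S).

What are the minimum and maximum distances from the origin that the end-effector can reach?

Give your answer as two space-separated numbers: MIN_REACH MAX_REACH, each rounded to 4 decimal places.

Link lengths: [5.1, 2.6]
max_reach = 5.1 + 2.6 = 7.7
L_max = max([5.1, 2.6]) = 5.1
S (sum of others) = 7.7 - 5.1 = 2.6
min_reach = max(0, 5.1 - 2.6) = max(0, 2.5) = 2.5

Answer: 2.5000 7.7000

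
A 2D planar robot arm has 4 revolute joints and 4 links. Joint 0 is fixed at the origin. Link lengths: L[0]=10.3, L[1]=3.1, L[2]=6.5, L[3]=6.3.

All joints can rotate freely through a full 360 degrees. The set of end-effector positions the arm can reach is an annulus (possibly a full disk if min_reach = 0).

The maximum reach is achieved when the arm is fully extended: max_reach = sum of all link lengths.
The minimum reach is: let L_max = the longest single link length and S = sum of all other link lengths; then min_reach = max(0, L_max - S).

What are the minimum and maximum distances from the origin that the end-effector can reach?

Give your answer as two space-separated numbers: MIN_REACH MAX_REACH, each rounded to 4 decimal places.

Answer: 0.0000 26.2000

Derivation:
Link lengths: [10.3, 3.1, 6.5, 6.3]
max_reach = 10.3 + 3.1 + 6.5 + 6.3 = 26.2
L_max = max([10.3, 3.1, 6.5, 6.3]) = 10.3
S (sum of others) = 26.2 - 10.3 = 15.9
min_reach = max(0, 10.3 - 15.9) = max(0, -5.6) = 0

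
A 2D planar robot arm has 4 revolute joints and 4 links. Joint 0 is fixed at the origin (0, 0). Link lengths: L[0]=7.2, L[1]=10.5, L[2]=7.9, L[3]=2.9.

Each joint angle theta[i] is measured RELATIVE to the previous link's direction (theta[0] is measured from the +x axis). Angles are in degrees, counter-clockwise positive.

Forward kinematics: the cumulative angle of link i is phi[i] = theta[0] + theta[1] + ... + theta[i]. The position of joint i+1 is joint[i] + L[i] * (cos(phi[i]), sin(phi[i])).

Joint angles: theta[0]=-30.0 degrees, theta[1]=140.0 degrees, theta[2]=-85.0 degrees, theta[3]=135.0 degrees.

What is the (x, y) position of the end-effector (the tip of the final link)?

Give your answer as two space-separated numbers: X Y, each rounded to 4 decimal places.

Answer: 7.0789 10.5973

Derivation:
joint[0] = (0.0000, 0.0000)  (base)
link 0: phi[0] = -30 = -30 deg
  cos(-30 deg) = 0.8660, sin(-30 deg) = -0.5000
  joint[1] = (0.0000, 0.0000) + 7.2 * (0.8660, -0.5000) = (0.0000 + 6.2354, 0.0000 + -3.6000) = (6.2354, -3.6000)
link 1: phi[1] = -30 + 140 = 110 deg
  cos(110 deg) = -0.3420, sin(110 deg) = 0.9397
  joint[2] = (6.2354, -3.6000) + 10.5 * (-0.3420, 0.9397) = (6.2354 + -3.5912, -3.6000 + 9.8668) = (2.6442, 6.2668)
link 2: phi[2] = -30 + 140 + -85 = 25 deg
  cos(25 deg) = 0.9063, sin(25 deg) = 0.4226
  joint[3] = (2.6442, 6.2668) + 7.9 * (0.9063, 0.4226) = (2.6442 + 7.1598, 6.2668 + 3.3387) = (9.8040, 9.6055)
link 3: phi[3] = -30 + 140 + -85 + 135 = 160 deg
  cos(160 deg) = -0.9397, sin(160 deg) = 0.3420
  joint[4] = (9.8040, 9.6055) + 2.9 * (-0.9397, 0.3420) = (9.8040 + -2.7251, 9.6055 + 0.9919) = (7.0789, 10.5973)
End effector: (7.0789, 10.5973)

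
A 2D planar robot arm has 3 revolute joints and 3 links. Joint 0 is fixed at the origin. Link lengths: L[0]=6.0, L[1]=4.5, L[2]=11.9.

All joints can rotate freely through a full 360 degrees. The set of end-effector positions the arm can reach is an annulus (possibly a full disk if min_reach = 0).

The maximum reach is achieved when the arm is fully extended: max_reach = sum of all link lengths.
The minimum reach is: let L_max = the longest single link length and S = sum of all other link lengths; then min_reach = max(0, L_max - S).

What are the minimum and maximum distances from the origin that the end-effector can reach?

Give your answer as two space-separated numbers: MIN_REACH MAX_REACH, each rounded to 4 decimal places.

Answer: 1.4000 22.4000

Derivation:
Link lengths: [6.0, 4.5, 11.9]
max_reach = 6 + 4.5 + 11.9 = 22.4
L_max = max([6.0, 4.5, 11.9]) = 11.9
S (sum of others) = 22.4 - 11.9 = 10.5
min_reach = max(0, 11.9 - 10.5) = max(0, 1.4) = 1.4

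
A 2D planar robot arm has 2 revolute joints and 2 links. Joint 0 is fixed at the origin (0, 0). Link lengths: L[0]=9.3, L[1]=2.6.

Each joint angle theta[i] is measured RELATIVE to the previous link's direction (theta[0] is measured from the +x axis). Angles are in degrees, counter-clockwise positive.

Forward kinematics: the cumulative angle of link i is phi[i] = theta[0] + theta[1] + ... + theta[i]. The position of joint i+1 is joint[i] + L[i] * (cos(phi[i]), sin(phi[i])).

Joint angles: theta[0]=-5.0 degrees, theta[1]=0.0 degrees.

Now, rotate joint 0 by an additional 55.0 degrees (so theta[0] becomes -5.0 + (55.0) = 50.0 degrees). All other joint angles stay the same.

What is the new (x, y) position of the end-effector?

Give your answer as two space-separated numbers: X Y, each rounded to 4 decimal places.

Answer: 7.6492 9.1159

Derivation:
joint[0] = (0.0000, 0.0000)  (base)
link 0: phi[0] = 50 = 50 deg
  cos(50 deg) = 0.6428, sin(50 deg) = 0.7660
  joint[1] = (0.0000, 0.0000) + 9.3 * (0.6428, 0.7660) = (0.0000 + 5.9779, 0.0000 + 7.1242) = (5.9779, 7.1242)
link 1: phi[1] = 50 + 0 = 50 deg
  cos(50 deg) = 0.6428, sin(50 deg) = 0.7660
  joint[2] = (5.9779, 7.1242) + 2.6 * (0.6428, 0.7660) = (5.9779 + 1.6712, 7.1242 + 1.9917) = (7.6492, 9.1159)
End effector: (7.6492, 9.1159)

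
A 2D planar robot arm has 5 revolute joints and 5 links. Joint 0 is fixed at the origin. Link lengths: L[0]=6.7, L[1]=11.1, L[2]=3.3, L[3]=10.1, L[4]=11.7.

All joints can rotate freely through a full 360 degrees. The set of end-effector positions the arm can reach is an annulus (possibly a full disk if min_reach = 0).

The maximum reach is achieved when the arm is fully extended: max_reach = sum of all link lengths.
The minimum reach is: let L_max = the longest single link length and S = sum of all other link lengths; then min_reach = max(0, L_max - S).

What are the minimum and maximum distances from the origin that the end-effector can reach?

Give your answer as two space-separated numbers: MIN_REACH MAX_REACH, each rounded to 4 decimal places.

Link lengths: [6.7, 11.1, 3.3, 10.1, 11.7]
max_reach = 6.7 + 11.1 + 3.3 + 10.1 + 11.7 = 42.9
L_max = max([6.7, 11.1, 3.3, 10.1, 11.7]) = 11.7
S (sum of others) = 42.9 - 11.7 = 31.2
min_reach = max(0, 11.7 - 31.2) = max(0, -19.5) = 0

Answer: 0.0000 42.9000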